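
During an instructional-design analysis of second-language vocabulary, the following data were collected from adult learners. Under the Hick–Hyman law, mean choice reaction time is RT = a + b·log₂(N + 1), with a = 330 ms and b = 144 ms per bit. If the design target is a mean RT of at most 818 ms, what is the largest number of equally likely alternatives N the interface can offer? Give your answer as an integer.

Set 330 + 144·log₂(N + 1) ≤ 818.
log₂(N + 1) ≤ (818 − 330) / 144 = 3.3889.
N + 1 ≤ 2^3.3889 = 10.4752.
N ≤ 9.4752, so the largest integer N is 9.

9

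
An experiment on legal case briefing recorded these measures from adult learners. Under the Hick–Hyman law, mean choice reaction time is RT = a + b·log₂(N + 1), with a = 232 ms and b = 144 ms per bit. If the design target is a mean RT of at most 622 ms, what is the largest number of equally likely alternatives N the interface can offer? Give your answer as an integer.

Set 232 + 144·log₂(N + 1) ≤ 622.
log₂(N + 1) ≤ (622 − 232) / 144 = 2.7083.
N + 1 ≤ 2^2.7083 = 6.5355.
N ≤ 5.5355, so the largest integer N is 5.

5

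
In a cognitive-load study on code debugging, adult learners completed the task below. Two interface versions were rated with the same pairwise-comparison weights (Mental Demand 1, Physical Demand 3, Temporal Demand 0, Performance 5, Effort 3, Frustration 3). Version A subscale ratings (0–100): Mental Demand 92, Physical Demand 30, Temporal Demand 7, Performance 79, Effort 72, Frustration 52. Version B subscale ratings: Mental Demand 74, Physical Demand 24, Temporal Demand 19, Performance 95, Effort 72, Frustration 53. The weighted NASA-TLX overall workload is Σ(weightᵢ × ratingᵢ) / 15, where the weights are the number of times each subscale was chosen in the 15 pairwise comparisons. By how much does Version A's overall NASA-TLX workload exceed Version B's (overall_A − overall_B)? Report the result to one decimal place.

-3.1

Version A weighted sum = 1·92 + 3·30 + 0·7 + 5·79 + 3·72 + 3·52 = 92 + 90 + 0 + 395 + 216 + 156 = 949; overall_A = 949/15 = 63.2667.
Version B weighted sum = 1·74 + 3·24 + 0·19 + 5·95 + 3·72 + 3·53 = 74 + 72 + 0 + 475 + 216 + 159 = 996; overall_B = 996/15 = 66.4000.
Difference = 63.2667 − 66.4000 = -3.1333 ≈ -3.1.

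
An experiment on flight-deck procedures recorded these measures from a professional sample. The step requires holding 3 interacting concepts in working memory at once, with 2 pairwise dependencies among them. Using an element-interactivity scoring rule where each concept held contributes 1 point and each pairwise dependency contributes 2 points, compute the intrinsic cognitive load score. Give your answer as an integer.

7

Element contribution: 3 × 1 = 3.
Interaction contribution: 2 × 2 = 4.
Intrinsic load = 3 + 4 = 7.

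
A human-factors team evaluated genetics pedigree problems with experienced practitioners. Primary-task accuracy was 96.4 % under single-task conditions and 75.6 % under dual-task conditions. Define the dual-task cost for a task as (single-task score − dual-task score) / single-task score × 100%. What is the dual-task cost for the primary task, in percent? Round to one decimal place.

Cost = (96.4 − 75.6) / 96.4 × 100%
     = 20.8000 / 96.4 × 100% = 21.5768%.
≈ 21.6%.

21.6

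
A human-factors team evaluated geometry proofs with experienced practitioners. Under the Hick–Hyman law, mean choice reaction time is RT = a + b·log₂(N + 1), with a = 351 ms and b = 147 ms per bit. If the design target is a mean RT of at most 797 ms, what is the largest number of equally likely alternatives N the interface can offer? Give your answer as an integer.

7

Set 351 + 147·log₂(N + 1) ≤ 797.
log₂(N + 1) ≤ (797 − 351) / 147 = 3.0340.
N + 1 ≤ 2^3.0340 = 8.1908.
N ≤ 7.1908, so the largest integer N is 7.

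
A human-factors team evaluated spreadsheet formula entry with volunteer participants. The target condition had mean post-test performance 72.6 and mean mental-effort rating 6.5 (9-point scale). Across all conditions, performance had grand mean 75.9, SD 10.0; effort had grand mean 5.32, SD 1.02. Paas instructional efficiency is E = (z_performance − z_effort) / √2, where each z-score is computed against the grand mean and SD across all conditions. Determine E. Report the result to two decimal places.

-1.05

z_performance = (72.6 − 75.9) / 10.0 = -3.3000 / 10.0 = -0.3300.
z_effort = (6.5 − 5.32) / 1.02 = 1.1800 / 1.02 = 1.1569.
z_P − z_E = -0.3300 − 1.1569 = -1.4869.
E = -1.4869 / √2 = -1.4869 / 1.41421 = -1.0514 ≈ -1.05.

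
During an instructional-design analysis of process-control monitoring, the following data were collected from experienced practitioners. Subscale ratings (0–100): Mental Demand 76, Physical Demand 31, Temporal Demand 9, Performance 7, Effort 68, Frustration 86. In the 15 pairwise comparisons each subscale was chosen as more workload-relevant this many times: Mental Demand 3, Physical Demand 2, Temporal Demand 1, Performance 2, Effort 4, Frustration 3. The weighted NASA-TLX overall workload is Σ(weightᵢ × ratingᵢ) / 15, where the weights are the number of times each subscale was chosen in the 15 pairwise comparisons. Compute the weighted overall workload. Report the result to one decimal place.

56.2

The tallies are the weights (they sum to 15).
Weighted sum = 3·76 + 2·31 + 1·9 + 2·7 + 4·68 + 3·86
            = 228 + 62 + 9 + 14 + 272 + 258 = 843.
Overall workload = 843 / 15 = 56.2000 ≈ 56.2.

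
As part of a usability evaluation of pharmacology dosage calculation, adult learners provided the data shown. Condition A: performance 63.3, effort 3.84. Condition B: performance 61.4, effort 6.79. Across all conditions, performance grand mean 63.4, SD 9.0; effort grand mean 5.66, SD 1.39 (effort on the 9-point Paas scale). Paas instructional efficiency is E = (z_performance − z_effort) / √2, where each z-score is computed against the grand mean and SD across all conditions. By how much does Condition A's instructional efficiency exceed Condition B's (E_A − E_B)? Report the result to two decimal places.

1.65

Condition A: z_P = (63.3 − 63.4)/9.0 = -0.0111; z_E = (3.84 − 5.66)/1.39 = -1.3094; E_A = (-0.0111 − (-1.3094))/√2 = 0.9180.
Condition B: z_P = (61.4 − 63.4)/9.0 = -0.2222; z_E = (6.79 − 5.66)/1.39 = 0.8129; E_B = (-0.2222 − 0.8129)/√2 = -0.7319.
E_A − E_B = 0.9180 − (-0.7319) = 1.6499 ≈ 1.65.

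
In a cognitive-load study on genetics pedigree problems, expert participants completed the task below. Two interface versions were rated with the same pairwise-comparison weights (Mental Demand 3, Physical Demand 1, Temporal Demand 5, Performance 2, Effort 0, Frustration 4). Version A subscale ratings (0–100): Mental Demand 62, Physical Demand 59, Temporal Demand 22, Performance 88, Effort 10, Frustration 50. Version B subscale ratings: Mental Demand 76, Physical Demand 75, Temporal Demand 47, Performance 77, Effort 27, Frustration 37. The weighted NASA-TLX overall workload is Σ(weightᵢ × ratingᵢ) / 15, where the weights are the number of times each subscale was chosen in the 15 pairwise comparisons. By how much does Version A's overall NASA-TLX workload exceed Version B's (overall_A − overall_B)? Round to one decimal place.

-7.3

Version A weighted sum = 3·62 + 1·59 + 5·22 + 2·88 + 0·10 + 4·50 = 186 + 59 + 110 + 176 + 0 + 200 = 731; overall_A = 731/15 = 48.7333.
Version B weighted sum = 3·76 + 1·75 + 5·47 + 2·77 + 0·27 + 4·37 = 228 + 75 + 235 + 154 + 0 + 148 = 840; overall_B = 840/15 = 56.0000.
Difference = 48.7333 − 56.0000 = -7.2667 ≈ -7.3.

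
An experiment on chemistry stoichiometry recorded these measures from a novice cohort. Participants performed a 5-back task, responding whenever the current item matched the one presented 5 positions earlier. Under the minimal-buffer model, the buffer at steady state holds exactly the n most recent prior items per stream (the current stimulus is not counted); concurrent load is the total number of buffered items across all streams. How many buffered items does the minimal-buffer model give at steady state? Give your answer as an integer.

The buffer holds the 5 most recent prior items.
Steady-state concurrent load = 5 items.

5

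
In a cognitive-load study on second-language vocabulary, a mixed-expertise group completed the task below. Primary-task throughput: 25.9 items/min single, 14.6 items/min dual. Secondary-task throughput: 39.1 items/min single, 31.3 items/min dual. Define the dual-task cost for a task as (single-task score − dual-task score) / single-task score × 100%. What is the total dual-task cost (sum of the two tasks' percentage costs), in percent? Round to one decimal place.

Primary cost = (25.9 − 14.6) / 25.9 × 100% = 43.6293%.
Secondary cost = (39.1 − 31.3) / 39.1 × 100% = 19.9488%.
Total = 43.6293% + 19.9488% = 63.5781% ≈ 63.6%.

63.6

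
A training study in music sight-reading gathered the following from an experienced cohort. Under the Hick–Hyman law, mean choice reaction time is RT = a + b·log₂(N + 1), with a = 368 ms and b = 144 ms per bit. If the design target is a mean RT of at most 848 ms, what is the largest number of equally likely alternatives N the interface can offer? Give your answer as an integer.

9

Set 368 + 144·log₂(N + 1) ≤ 848.
log₂(N + 1) ≤ (848 − 368) / 144 = 3.3333.
N + 1 ≤ 2^3.3333 = 10.0791.
N ≤ 9.0791, so the largest integer N is 9.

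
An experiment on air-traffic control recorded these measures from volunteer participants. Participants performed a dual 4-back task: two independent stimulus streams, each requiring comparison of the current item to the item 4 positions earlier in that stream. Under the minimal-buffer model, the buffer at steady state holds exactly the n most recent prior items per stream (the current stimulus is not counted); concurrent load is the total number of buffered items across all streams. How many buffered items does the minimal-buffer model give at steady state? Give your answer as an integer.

Each stream's buffer holds its 4 most recent prior items.
Two independent streams: 2 × 4 = 8 buffered items at steady state.

8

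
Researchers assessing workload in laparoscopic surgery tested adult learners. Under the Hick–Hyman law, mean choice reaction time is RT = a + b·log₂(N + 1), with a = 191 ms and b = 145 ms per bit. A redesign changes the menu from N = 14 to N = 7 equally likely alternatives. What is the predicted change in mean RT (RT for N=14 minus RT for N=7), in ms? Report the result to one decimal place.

131.5

RT(14) = 191 + 145·log₂(15) = 191 + 145·3.9069 = 757.5005 ms.
RT(7) = 191 + 145·log₂(8) = 191 + 145·3.0000 = 626.0000 ms.
Difference = 757.5005 − 626.0000 = 131.5005 ≈ 131.5 ms.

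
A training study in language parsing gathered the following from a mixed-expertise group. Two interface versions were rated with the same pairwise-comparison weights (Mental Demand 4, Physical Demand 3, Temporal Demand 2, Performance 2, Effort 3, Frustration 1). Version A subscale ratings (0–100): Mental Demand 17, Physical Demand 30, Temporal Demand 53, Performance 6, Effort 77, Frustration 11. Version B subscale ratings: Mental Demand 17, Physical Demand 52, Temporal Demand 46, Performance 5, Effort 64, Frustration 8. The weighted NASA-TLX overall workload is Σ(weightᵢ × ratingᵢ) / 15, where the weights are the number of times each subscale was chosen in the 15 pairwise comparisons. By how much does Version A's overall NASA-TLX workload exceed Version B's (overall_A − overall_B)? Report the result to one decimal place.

Version A weighted sum = 4·17 + 3·30 + 2·53 + 2·6 + 3·77 + 1·11 = 68 + 90 + 106 + 12 + 231 + 11 = 518; overall_A = 518/15 = 34.5333.
Version B weighted sum = 4·17 + 3·52 + 2·46 + 2·5 + 3·64 + 1·8 = 68 + 156 + 92 + 10 + 192 + 8 = 526; overall_B = 526/15 = 35.0667.
Difference = 34.5333 − 35.0667 = -0.5334 ≈ -0.5.

-0.5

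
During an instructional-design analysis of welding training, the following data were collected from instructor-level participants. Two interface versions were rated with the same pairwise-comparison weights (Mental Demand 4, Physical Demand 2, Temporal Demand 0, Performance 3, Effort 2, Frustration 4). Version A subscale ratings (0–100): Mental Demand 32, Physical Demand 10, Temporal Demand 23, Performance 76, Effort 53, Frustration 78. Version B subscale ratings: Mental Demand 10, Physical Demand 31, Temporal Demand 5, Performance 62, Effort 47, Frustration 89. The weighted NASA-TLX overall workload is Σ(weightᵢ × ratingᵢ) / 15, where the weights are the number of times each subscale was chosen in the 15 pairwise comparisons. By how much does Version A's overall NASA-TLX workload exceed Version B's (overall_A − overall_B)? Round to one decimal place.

3.7

Version A weighted sum = 4·32 + 2·10 + 0·23 + 3·76 + 2·53 + 4·78 = 128 + 20 + 0 + 228 + 106 + 312 = 794; overall_A = 794/15 = 52.9333.
Version B weighted sum = 4·10 + 2·31 + 0·5 + 3·62 + 2·47 + 4·89 = 40 + 62 + 0 + 186 + 94 + 356 = 738; overall_B = 738/15 = 49.2000.
Difference = 52.9333 − 49.2000 = 3.7333 ≈ 3.7.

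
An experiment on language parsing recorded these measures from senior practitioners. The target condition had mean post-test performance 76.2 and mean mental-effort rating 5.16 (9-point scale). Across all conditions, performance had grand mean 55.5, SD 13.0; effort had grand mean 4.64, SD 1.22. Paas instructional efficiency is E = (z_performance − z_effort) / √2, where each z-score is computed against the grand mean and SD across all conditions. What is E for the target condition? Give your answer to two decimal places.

0.82

z_performance = (76.2 − 55.5) / 13.0 = 20.7000 / 13.0 = 1.5923.
z_effort = (5.16 − 4.64) / 1.22 = 0.5200 / 1.22 = 0.4262.
z_P − z_E = 1.5923 − 0.4262 = 1.1661.
E = 1.1661 / √2 = 1.1661 / 1.41421 = 0.8246 ≈ 0.82.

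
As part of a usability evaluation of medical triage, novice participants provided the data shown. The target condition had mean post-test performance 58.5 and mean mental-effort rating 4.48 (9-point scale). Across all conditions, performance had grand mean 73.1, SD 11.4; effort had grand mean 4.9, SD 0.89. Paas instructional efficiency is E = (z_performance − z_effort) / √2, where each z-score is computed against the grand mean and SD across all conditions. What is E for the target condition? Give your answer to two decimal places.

z_performance = (58.5 − 73.1) / 11.4 = -14.6000 / 11.4 = -1.2807.
z_effort = (4.48 − 4.9) / 0.89 = -0.4200 / 0.89 = -0.4719.
z_P − z_E = -1.2807 − (-0.4719) = -0.8088.
E = -0.8088 / √2 = -0.8088 / 1.41421 = -0.5719 ≈ -0.57.

-0.57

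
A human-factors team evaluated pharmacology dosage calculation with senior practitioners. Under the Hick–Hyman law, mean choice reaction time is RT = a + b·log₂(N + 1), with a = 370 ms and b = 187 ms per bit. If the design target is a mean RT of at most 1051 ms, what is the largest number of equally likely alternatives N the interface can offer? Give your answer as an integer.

Set 370 + 187·log₂(N + 1) ≤ 1051.
log₂(N + 1) ≤ (1051 − 370) / 187 = 3.6417.
N + 1 ≤ 2^3.6417 = 12.4813.
N ≤ 11.4813, so the largest integer N is 11.

11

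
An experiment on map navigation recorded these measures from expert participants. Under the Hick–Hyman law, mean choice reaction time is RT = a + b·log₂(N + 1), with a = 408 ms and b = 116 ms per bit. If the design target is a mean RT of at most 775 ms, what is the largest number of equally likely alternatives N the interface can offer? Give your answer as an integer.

Set 408 + 116·log₂(N + 1) ≤ 775.
log₂(N + 1) ≤ (775 − 408) / 116 = 3.1638.
N + 1 ≤ 2^3.1638 = 8.9619.
N ≤ 7.9619, so the largest integer N is 7.

7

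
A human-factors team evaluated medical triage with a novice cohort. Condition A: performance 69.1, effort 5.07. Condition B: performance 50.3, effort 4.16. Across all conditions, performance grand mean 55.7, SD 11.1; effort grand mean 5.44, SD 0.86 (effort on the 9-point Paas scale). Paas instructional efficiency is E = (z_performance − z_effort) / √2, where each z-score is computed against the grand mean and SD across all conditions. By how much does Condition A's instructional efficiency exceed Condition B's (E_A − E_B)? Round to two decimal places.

Condition A: z_P = (69.1 − 55.7)/11.1 = 1.2072; z_E = (5.07 − 5.44)/0.86 = -0.4302; E_A = (1.2072 − (-0.4302))/√2 = 1.1578.
Condition B: z_P = (50.3 − 55.7)/11.1 = -0.4865; z_E = (4.16 − 5.44)/0.86 = -1.4884; E_B = (-0.4865 − (-1.4884))/√2 = 0.7085.
E_A − E_B = 1.1578 − 0.7085 = 0.4493 ≈ 0.45.

0.45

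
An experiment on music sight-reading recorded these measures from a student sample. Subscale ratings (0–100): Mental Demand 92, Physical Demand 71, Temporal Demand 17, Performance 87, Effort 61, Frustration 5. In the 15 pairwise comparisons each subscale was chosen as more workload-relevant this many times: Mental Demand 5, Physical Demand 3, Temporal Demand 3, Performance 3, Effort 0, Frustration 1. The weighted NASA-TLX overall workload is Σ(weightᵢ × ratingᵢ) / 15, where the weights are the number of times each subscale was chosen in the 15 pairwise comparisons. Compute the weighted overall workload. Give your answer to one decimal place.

The tallies are the weights (they sum to 15).
Weighted sum = 5·92 + 3·71 + 3·17 + 3·87 + 0·61 + 1·5
            = 460 + 213 + 51 + 261 + 0 + 5 = 990.
Overall workload = 990 / 15 = 66.0000 ≈ 66.0.

66.0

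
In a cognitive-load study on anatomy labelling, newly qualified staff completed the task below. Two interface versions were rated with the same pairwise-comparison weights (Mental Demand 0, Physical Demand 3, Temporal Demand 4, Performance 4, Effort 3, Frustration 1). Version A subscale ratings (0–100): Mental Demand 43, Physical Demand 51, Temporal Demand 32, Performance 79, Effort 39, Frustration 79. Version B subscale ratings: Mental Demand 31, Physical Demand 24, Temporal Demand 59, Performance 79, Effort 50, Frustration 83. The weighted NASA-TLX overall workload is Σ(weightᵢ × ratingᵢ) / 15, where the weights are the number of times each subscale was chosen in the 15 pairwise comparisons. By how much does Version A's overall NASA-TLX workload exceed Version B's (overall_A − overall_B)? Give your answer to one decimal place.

-4.3

Version A weighted sum = 0·43 + 3·51 + 4·32 + 4·79 + 3·39 + 1·79 = 0 + 153 + 128 + 316 + 117 + 79 = 793; overall_A = 793/15 = 52.8667.
Version B weighted sum = 0·31 + 3·24 + 4·59 + 4·79 + 3·50 + 1·83 = 0 + 72 + 236 + 316 + 150 + 83 = 857; overall_B = 857/15 = 57.1333.
Difference = 52.8667 − 57.1333 = -4.2666 ≈ -4.3.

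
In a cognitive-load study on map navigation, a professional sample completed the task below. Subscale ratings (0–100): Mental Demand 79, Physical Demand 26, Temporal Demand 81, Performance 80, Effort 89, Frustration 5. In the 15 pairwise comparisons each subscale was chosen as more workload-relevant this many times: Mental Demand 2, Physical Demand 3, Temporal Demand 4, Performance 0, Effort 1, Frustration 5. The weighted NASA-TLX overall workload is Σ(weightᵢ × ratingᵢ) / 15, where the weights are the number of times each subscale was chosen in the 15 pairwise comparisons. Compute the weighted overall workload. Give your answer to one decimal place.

44.9

The tallies are the weights (they sum to 15).
Weighted sum = 2·79 + 3·26 + 4·81 + 0·80 + 1·89 + 5·5
            = 158 + 78 + 324 + 0 + 89 + 25 = 674.
Overall workload = 674 / 15 = 44.9333 ≈ 44.9.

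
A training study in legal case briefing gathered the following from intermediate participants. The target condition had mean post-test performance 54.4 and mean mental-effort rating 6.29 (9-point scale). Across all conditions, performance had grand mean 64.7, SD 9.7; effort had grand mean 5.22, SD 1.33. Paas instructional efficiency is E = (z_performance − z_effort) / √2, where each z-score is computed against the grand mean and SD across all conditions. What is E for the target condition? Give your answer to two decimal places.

-1.32

z_performance = (54.4 − 64.7) / 9.7 = -10.3000 / 9.7 = -1.0619.
z_effort = (6.29 − 5.22) / 1.33 = 1.0700 / 1.33 = 0.8045.
z_P − z_E = -1.0619 − 0.8045 = -1.8664.
E = -1.8664 / √2 = -1.8664 / 1.41421 = -1.3197 ≈ -1.32.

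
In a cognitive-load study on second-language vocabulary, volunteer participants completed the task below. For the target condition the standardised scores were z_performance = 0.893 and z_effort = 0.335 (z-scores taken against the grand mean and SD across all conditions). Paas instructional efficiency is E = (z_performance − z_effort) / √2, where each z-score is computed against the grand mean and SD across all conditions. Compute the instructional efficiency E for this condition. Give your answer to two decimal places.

0.39

z_P − z_E = 0.893 − 0.335 = 0.5580.
E = 0.5580 / √2 = 0.5580 / 1.41421 = 0.3946 ≈ 0.39.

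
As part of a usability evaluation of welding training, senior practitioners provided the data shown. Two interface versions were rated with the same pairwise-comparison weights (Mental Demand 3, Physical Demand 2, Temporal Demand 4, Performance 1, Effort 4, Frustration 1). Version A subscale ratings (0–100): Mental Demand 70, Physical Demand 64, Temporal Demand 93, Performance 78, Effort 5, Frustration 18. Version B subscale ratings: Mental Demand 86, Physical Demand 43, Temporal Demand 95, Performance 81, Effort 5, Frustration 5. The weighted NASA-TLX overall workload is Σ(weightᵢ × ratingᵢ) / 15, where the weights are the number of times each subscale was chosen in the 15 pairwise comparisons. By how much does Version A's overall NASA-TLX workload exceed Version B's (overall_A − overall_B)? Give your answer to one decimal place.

Version A weighted sum = 3·70 + 2·64 + 4·93 + 1·78 + 4·5 + 1·18 = 210 + 128 + 372 + 78 + 20 + 18 = 826; overall_A = 826/15 = 55.0667.
Version B weighted sum = 3·86 + 2·43 + 4·95 + 1·81 + 4·5 + 1·5 = 258 + 86 + 380 + 81 + 20 + 5 = 830; overall_B = 830/15 = 55.3333.
Difference = 55.0667 − 55.3333 = -0.2666 ≈ -0.3.

-0.3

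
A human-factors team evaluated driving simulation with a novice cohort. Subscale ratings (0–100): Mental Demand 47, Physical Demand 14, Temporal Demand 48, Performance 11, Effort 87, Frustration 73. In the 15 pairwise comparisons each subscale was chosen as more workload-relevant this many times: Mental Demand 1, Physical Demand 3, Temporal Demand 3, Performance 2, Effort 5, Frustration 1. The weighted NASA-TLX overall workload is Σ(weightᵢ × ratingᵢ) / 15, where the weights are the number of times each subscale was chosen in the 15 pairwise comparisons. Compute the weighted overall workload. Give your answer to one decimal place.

The tallies are the weights (they sum to 15).
Weighted sum = 1·47 + 3·14 + 3·48 + 2·11 + 5·87 + 1·73
            = 47 + 42 + 144 + 22 + 435 + 73 = 763.
Overall workload = 763 / 15 = 50.8667 ≈ 50.9.

50.9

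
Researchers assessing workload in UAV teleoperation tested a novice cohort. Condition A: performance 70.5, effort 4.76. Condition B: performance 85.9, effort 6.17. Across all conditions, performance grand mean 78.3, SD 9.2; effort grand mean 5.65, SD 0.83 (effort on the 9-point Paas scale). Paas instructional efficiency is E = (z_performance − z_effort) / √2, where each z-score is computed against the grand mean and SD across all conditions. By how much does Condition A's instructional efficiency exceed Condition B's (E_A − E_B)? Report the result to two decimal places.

0.02

Condition A: z_P = (70.5 − 78.3)/9.2 = -0.8478; z_E = (4.76 − 5.65)/0.83 = -1.0723; E_A = (-0.8478 − (-1.0723))/√2 = 0.1587.
Condition B: z_P = (85.9 − 78.3)/9.2 = 0.8261; z_E = (6.17 − 5.65)/0.83 = 0.6265; E_B = (0.8261 − 0.6265)/√2 = 0.1411.
E_A − E_B = 0.1587 − 0.1411 = 0.0176 ≈ 0.02.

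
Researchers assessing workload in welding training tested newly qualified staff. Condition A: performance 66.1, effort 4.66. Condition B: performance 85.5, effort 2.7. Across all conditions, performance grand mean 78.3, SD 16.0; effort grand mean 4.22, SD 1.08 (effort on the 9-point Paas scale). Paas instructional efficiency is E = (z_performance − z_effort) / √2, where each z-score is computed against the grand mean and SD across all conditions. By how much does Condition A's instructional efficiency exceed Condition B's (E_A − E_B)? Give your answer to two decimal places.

-2.14

Condition A: z_P = (66.1 − 78.3)/16.0 = -0.7625; z_E = (4.66 − 4.22)/1.08 = 0.4074; E_A = (-0.7625 − 0.4074)/√2 = -0.8272.
Condition B: z_P = (85.5 − 78.3)/16.0 = 0.4500; z_E = (2.7 − 4.22)/1.08 = -1.4074; E_B = (0.4500 − (-1.4074))/√2 = 1.3134.
E_A − E_B = -0.8272 − 1.3134 = -2.1406 ≈ -2.14.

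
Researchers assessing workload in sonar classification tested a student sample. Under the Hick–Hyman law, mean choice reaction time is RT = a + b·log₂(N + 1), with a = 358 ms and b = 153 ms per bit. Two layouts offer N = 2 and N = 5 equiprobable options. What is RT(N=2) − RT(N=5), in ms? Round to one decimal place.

RT(2) = 358 + 153·log₂(3) = 358 + 153·1.5850 = 600.5050 ms.
RT(5) = 358 + 153·log₂(6) = 358 + 153·2.5850 = 753.5050 ms.
Difference = 600.5050 − 753.5050 = -153.0000 ≈ -153.0 ms.

-153.0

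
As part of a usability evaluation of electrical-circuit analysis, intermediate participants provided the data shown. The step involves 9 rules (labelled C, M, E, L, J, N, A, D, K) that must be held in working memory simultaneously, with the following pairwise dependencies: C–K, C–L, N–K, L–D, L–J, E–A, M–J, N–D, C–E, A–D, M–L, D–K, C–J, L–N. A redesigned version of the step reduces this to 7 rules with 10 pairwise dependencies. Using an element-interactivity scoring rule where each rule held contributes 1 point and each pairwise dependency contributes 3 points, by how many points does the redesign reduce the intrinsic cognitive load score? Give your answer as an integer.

Original: 9 × 1 + 14 × 3 = 9 + 42 = 51.
Redesigned: 7 × 1 + 10 × 3 = 7 + 30 = 37.
Reduction = 51 − 37 = 14.

14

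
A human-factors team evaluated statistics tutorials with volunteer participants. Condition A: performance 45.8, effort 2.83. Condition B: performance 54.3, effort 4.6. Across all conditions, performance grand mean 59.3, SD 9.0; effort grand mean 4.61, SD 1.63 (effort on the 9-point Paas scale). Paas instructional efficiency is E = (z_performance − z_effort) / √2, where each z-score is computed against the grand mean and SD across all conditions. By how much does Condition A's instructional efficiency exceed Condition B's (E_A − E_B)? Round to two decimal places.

0.10

Condition A: z_P = (45.8 − 59.3)/9.0 = -1.5000; z_E = (2.83 − 4.61)/1.63 = -1.0920; E_A = (-1.5000 − (-1.0920))/√2 = -0.2885.
Condition B: z_P = (54.3 − 59.3)/9.0 = -0.5556; z_E = (4.6 − 4.61)/1.63 = -0.0061; E_B = (-0.5556 − (-0.0061))/√2 = -0.3886.
E_A − E_B = -0.2885 − (-0.3886) = 0.1001 ≈ 0.10.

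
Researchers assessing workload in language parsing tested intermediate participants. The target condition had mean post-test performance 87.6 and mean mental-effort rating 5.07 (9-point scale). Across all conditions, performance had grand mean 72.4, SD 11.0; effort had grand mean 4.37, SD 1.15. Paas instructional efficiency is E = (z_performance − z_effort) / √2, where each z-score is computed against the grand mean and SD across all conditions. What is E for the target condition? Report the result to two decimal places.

0.55

z_performance = (87.6 − 72.4) / 11.0 = 15.2000 / 11.0 = 1.3818.
z_effort = (5.07 − 4.37) / 1.15 = 0.7000 / 1.15 = 0.6087.
z_P − z_E = 1.3818 − 0.6087 = 0.7731.
E = 0.7731 / √2 = 0.7731 / 1.41421 = 0.5467 ≈ 0.55.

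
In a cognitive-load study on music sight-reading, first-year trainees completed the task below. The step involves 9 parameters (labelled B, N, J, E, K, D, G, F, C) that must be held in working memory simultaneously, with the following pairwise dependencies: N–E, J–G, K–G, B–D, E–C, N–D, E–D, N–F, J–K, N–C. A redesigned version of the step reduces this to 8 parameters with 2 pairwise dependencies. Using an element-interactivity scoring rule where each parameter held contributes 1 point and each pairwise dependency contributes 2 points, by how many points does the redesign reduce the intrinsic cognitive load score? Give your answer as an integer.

17

Original: 9 × 1 + 10 × 2 = 9 + 20 = 29.
Redesigned: 8 × 1 + 2 × 2 = 8 + 4 = 12.
Reduction = 29 − 12 = 17.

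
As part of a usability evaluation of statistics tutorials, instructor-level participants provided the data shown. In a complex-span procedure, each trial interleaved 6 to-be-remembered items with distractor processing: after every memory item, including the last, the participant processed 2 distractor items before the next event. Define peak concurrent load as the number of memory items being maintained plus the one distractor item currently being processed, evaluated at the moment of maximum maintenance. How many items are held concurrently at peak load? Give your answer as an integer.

Maintenance is greatest during the distractor(s) after memory item 6: all 6 memory items are being held.
One distractor item is concurrently being processed.
Peak concurrent load = 6 + 1 = 7 items.

7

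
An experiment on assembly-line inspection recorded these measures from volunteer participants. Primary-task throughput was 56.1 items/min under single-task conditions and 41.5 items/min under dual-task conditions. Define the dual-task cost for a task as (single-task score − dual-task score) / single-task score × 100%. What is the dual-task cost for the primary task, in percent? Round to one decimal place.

Cost = (56.1 − 41.5) / 56.1 × 100%
     = 14.6000 / 56.1 × 100% = 26.0250%.
≈ 26.0%.

26.0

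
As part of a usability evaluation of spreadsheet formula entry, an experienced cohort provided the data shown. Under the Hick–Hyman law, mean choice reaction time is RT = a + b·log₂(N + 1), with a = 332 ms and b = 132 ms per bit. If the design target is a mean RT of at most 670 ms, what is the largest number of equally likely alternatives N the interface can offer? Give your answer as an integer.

Set 332 + 132·log₂(N + 1) ≤ 670.
log₂(N + 1) ≤ (670 − 332) / 132 = 2.5606.
N + 1 ≤ 2^2.5606 = 5.8995.
N ≤ 4.8995, so the largest integer N is 4.

4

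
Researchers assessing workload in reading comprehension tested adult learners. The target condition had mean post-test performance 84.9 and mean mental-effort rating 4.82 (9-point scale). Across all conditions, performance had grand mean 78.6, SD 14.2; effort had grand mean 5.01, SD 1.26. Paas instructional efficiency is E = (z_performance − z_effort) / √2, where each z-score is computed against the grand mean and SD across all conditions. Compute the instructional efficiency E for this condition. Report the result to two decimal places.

0.42

z_performance = (84.9 − 78.6) / 14.2 = 6.3000 / 14.2 = 0.4437.
z_effort = (4.82 − 5.01) / 1.26 = -0.1900 / 1.26 = -0.1508.
z_P − z_E = 0.4437 − (-0.1508) = 0.5945.
E = 0.5945 / √2 = 0.5945 / 1.41421 = 0.4204 ≈ 0.42.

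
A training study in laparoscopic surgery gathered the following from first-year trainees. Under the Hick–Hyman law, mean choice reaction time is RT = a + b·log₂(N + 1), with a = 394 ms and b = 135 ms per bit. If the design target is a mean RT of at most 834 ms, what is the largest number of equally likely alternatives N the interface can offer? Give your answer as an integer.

Set 394 + 135·log₂(N + 1) ≤ 834.
log₂(N + 1) ≤ (834 − 394) / 135 = 3.2593.
N + 1 ≤ 2^3.2593 = 9.5752.
N ≤ 8.5752, so the largest integer N is 8.

8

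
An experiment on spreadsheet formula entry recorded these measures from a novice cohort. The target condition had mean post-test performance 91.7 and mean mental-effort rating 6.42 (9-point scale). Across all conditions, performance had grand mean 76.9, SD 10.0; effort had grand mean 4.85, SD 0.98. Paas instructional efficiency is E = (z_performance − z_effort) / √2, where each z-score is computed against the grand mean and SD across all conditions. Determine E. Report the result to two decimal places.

-0.09

z_performance = (91.7 − 76.9) / 10.0 = 14.8000 / 10.0 = 1.4800.
z_effort = (6.42 − 4.85) / 0.98 = 1.5700 / 0.98 = 1.6020.
z_P − z_E = 1.4800 − 1.6020 = -0.1220.
E = -0.1220 / √2 = -0.1220 / 1.41421 = -0.0863 ≈ -0.09.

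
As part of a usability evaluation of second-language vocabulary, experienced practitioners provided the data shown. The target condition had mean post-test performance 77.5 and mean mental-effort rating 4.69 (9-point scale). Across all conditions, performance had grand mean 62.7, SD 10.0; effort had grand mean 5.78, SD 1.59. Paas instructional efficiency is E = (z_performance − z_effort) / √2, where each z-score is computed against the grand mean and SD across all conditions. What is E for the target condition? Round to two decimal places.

z_performance = (77.5 − 62.7) / 10.0 = 14.8000 / 10.0 = 1.4800.
z_effort = (4.69 − 5.78) / 1.59 = -1.0900 / 1.59 = -0.6855.
z_P − z_E = 1.4800 − (-0.6855) = 2.1655.
E = 2.1655 / √2 = 2.1655 / 1.41421 = 1.5312 ≈ 1.53.

1.53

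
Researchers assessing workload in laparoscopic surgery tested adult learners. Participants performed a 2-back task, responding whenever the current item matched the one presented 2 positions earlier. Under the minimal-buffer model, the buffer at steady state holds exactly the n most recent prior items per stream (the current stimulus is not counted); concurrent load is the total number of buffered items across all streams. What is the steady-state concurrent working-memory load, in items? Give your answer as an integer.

The buffer holds the 2 most recent prior items.
Steady-state concurrent load = 2 items.

2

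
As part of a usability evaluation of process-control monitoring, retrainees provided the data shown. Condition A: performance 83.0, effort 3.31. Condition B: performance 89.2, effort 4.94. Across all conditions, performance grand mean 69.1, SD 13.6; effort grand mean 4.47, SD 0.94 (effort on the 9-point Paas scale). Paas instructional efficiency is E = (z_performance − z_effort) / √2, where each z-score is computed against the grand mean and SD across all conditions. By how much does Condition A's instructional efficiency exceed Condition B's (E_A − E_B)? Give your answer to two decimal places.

Condition A: z_P = (83.0 − 69.1)/13.6 = 1.0221; z_E = (3.31 − 4.47)/0.94 = -1.2340; E_A = (1.0221 − (-1.2340))/√2 = 1.5953.
Condition B: z_P = (89.2 − 69.1)/13.6 = 1.4779; z_E = (4.94 − 4.47)/0.94 = 0.5000; E_B = (1.4779 − 0.5000)/√2 = 0.6915.
E_A − E_B = 1.5953 − 0.6915 = 0.9038 ≈ 0.90.

0.90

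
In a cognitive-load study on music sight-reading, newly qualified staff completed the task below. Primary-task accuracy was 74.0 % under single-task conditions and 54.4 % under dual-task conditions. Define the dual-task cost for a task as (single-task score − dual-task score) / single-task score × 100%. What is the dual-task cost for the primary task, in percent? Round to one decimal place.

Cost = (74.0 − 54.4) / 74.0 × 100%
     = 19.6000 / 74.0 × 100% = 26.4865%.
≈ 26.5%.

26.5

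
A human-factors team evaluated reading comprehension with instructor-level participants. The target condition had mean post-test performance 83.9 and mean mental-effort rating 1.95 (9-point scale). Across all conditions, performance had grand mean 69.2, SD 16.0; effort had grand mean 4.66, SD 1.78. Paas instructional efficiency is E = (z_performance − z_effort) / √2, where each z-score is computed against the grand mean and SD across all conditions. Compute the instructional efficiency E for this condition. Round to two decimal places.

z_performance = (83.9 − 69.2) / 16.0 = 14.7000 / 16.0 = 0.9188.
z_effort = (1.95 − 4.66) / 1.78 = -2.7100 / 1.78 = -1.5225.
z_P − z_E = 0.9188 − (-1.5225) = 2.4413.
E = 2.4413 / √2 = 2.4413 / 1.41421 = 1.7263 ≈ 1.73.

1.73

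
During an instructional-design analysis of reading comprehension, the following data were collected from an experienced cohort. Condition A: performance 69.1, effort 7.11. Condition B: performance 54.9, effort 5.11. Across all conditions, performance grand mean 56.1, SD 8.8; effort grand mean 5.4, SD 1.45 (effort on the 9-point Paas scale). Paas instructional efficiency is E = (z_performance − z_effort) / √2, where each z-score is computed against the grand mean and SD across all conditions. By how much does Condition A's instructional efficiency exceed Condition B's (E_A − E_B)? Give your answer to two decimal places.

0.17

Condition A: z_P = (69.1 − 56.1)/8.8 = 1.4773; z_E = (7.11 − 5.4)/1.45 = 1.1793; E_A = (1.4773 − 1.1793)/√2 = 0.2107.
Condition B: z_P = (54.9 − 56.1)/8.8 = -0.1364; z_E = (5.11 − 5.4)/1.45 = -0.2000; E_B = (-0.1364 − (-0.2000))/√2 = 0.0450.
E_A − E_B = 0.2107 − 0.0450 = 0.1657 ≈ 0.17.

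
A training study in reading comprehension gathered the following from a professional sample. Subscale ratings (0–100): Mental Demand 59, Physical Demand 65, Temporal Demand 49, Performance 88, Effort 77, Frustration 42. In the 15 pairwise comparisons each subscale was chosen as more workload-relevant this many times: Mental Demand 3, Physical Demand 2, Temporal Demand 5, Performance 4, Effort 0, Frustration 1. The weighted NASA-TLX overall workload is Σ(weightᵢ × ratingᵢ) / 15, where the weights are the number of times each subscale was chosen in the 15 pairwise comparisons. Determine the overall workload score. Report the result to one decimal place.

63.1

The tallies are the weights (they sum to 15).
Weighted sum = 3·59 + 2·65 + 5·49 + 4·88 + 0·77 + 1·42
            = 177 + 130 + 245 + 352 + 0 + 42 = 946.
Overall workload = 946 / 15 = 63.0667 ≈ 63.1.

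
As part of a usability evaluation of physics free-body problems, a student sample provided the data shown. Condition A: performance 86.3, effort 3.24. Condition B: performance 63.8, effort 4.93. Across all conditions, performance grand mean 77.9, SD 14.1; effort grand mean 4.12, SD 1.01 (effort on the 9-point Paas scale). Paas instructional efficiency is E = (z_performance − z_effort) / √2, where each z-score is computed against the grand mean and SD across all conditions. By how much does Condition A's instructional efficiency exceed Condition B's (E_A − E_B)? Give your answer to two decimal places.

2.31

Condition A: z_P = (86.3 − 77.9)/14.1 = 0.5957; z_E = (3.24 − 4.12)/1.01 = -0.8713; E_A = (0.5957 − (-0.8713))/√2 = 1.0373.
Condition B: z_P = (63.8 − 77.9)/14.1 = -1.0000; z_E = (4.93 − 4.12)/1.01 = 0.8020; E_B = (-1.0000 − 0.8020)/√2 = -1.2742.
E_A − E_B = 1.0373 − (-1.2742) = 2.3115 ≈ 2.31.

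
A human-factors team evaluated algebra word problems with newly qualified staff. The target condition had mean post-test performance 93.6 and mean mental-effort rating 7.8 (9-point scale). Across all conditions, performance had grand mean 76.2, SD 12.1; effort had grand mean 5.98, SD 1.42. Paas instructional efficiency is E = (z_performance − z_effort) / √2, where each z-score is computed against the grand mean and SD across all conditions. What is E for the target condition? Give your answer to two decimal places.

0.11

z_performance = (93.6 − 76.2) / 12.1 = 17.4000 / 12.1 = 1.4380.
z_effort = (7.8 − 5.98) / 1.42 = 1.8200 / 1.42 = 1.2817.
z_P − z_E = 1.4380 − 1.2817 = 0.1563.
E = 0.1563 / √2 = 0.1563 / 1.41421 = 0.1105 ≈ 0.11.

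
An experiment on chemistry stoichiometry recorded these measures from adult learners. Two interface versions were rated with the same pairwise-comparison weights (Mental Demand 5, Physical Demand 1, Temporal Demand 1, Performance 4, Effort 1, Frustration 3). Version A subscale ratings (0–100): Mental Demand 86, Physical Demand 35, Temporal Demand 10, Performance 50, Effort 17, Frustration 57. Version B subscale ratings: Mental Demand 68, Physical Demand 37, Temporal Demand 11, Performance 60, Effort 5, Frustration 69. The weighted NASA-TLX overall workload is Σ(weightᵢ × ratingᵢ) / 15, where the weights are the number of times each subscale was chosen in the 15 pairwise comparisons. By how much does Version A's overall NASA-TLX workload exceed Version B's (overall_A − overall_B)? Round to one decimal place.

Version A weighted sum = 5·86 + 1·35 + 1·10 + 4·50 + 1·17 + 3·57 = 430 + 35 + 10 + 200 + 17 + 171 = 863; overall_A = 863/15 = 57.5333.
Version B weighted sum = 5·68 + 1·37 + 1·11 + 4·60 + 1·5 + 3·69 = 340 + 37 + 11 + 240 + 5 + 207 = 840; overall_B = 840/15 = 56.0000.
Difference = 57.5333 − 56.0000 = 1.5333 ≈ 1.5.

1.5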